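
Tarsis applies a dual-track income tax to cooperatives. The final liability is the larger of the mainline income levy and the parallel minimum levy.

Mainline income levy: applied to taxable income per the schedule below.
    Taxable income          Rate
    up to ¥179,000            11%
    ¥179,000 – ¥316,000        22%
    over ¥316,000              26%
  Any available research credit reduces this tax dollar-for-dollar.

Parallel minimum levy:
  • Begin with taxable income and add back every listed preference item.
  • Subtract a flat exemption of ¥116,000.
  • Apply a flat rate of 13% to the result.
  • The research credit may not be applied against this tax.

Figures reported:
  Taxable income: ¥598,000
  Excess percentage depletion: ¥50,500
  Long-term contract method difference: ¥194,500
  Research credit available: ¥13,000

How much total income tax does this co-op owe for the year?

Mainline income levy:
  ¥179,000 × 11% = ¥19,690
  ¥137,000 × 22% = ¥30,140
  ¥282,000 × 26% = ¥73,320
  → ¥123,150
  Less research credit ¥13,000 → ¥110,150

Parallel minimum levy:
  Adjusted income: ¥598,000 + ¥50,500 + ¥194,500 = ¥843,000
  Less exemption ¥116,000 → base ¥727,000
  ¥727,000 × 13% = ¥94,510

¥110,150 > ¥94,510, so the mainline income levy governs.

¥110,150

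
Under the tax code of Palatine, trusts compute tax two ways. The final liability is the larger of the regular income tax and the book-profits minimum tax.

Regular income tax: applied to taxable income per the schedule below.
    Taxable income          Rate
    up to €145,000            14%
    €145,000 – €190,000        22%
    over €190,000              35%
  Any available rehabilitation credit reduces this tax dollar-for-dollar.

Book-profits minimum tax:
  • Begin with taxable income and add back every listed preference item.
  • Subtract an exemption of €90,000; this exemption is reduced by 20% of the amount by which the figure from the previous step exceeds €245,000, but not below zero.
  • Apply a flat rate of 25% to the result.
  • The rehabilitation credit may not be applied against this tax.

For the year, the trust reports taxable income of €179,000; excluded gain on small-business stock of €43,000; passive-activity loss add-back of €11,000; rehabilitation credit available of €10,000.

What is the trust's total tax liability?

€35,750

Regular income tax:
  €145,000 × 14% = €20,300
  €34,000 × 22% = €7,480
  → €27,780
  Less rehabilitation credit €10,000 → €17,780

Book-profits minimum tax:
  Adjusted income: €179,000 + €43,000 + €11,000 = €233,000
  Exemption: €233,000 ≤ €245,000, so full €90,000 applies
  Base: €233,000 − €90,000 = €143,000
  €143,000 × 25% = €35,750

€35,750 > €17,780, so the book-profits minimum tax is the binding amount.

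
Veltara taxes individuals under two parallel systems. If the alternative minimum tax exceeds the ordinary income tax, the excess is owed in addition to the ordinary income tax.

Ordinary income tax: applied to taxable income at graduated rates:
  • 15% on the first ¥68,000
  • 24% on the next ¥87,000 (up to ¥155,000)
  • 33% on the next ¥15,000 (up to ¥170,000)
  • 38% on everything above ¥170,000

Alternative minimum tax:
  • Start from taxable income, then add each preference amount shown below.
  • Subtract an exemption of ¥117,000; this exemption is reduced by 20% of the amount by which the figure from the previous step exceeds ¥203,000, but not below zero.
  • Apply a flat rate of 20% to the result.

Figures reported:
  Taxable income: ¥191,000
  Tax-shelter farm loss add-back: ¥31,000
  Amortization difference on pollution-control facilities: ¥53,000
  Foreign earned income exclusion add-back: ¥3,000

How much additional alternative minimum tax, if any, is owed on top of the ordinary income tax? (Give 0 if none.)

Alternative minimum tax:
  Adjusted income: ¥191,000 + ¥31,000 + ¥53,000 + ¥3,000 = ¥278,000
  Exemption: ¥117,000 − 20% × (¥278,000 − ¥203,000) = ¥117,000 − ¥15,000 = ¥102,000
  Base: ¥278,000 − ¥102,000 = ¥176,000
  ¥176,000 × 20% = ¥35,200

Ordinary income tax:
  ¥68,000 × 15% = ¥10,200
  ¥87,000 × 24% = ¥20,880
  ¥15,000 × 33% = ¥4,950
  ¥21,000 × 38% = ¥7,980
  → ¥44,010

¥35,200 ≤ ¥44,010, so no add-on is due.

¥0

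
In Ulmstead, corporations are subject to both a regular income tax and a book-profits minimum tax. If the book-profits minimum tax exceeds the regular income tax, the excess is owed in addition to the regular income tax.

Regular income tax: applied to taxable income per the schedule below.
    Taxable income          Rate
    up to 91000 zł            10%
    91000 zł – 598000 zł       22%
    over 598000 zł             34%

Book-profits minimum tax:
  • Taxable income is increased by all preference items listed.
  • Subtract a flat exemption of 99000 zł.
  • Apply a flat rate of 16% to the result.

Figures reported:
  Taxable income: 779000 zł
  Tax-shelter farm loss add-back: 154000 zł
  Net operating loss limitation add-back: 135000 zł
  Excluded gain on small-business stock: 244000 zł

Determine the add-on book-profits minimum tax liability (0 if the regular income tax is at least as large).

Book-profits minimum tax:
  Adjusted income: 779000 zł + 154000 zł + 135000 zł + 244000 zł = 1312000 zł
  Less exemption 99000 zł → base 1213000 zł
  1213000 zł × 16% = 194080 zł

Regular income tax:
  91000 zł × 10% = 9100 zł
  507000 zł × 22% = 111540 zł
  181000 zł × 34% = 61540 zł
  → 182180 zł

Excess of book-profits minimum tax over regular income tax: 194080 zł − 182180 zł = 11900 zł.

11900 zł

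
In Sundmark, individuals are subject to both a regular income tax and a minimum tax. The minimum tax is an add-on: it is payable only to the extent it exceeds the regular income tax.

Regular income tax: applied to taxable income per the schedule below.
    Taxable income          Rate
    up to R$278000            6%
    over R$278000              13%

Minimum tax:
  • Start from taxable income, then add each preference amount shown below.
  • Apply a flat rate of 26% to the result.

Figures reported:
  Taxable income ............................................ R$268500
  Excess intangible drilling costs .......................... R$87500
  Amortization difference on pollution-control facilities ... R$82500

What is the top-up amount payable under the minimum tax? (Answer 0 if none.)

Regular income tax:
  R$268500 × 6% = R$16110

Minimum tax:
  Adjusted income: R$268500 + R$87500 + R$82500 = R$438500
  R$438500 × 26% = R$114010

Excess of minimum tax over regular income tax: R$114010 − R$16110 = R$97900.

R$97900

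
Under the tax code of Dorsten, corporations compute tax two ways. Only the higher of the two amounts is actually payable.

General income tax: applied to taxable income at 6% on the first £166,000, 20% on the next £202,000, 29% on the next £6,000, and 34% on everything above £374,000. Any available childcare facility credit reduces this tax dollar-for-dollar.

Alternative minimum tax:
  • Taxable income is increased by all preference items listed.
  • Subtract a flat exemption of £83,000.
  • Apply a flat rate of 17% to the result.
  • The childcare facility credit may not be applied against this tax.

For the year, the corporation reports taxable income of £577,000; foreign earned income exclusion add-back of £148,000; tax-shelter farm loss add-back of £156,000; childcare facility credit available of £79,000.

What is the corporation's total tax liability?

General income tax:
  £166,000 × 6% = £9,960
  £202,000 × 20% = £40,400
  £6,000 × 29% = £1,740
  £203,000 × 34% = £69,020
  → £121,120
  Less childcare facility credit £79,000 → £42,120

Alternative minimum tax:
  Adjusted income: £577,000 + £148,000 + £156,000 = £881,000
  Less exemption £83,000 → base £798,000
  £798,000 × 17% = £135,660

£135,660 > £42,120, so the alternative minimum tax is the binding amount.

£135,660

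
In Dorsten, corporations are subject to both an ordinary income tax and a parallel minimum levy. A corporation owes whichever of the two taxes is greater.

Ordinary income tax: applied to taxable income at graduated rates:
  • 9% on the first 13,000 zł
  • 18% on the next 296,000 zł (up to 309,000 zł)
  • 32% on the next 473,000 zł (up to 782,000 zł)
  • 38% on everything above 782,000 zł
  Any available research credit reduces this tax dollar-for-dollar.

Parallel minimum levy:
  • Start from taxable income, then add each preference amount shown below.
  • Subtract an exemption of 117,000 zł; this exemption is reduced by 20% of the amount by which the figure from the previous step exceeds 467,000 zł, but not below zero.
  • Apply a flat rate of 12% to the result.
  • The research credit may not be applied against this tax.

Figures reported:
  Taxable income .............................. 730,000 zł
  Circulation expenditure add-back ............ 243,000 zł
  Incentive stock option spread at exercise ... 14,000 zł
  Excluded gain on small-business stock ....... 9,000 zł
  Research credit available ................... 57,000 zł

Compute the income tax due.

Ordinary income tax:
  13,000 zł × 9% = 1,170 zł
  296,000 zł × 18% = 53,280 zł
  421,000 zł × 32% = 134,720 zł
  → 189,170 zł
  Less research credit 57,000 zł → 132,170 zł

Parallel minimum levy:
  Adjusted income: 730,000 zł + 243,000 zł + 14,000 zł + 9,000 zł = 996,000 zł
  Exemption: 117,000 zł − 20% × (996,000 zł − 467,000 zł) = 117,000 zł − 105,800 zł = 11,200 zł
  Base: 996,000 zł − 11,200 zł = 984,800 zł
  984,800 zł × 12% = 118,176 zł

132,170 zł > 118,176 zł, so the ordinary income tax governs.

132,170 zł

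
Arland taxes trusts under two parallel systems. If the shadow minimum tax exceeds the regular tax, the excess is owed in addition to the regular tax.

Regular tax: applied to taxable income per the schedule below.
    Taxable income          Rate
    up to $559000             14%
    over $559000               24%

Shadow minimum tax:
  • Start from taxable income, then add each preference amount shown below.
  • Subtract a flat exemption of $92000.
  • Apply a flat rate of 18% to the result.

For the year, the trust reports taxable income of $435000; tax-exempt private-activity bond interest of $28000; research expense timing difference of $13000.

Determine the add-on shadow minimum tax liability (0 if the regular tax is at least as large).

$8220

Regular tax:
  $435000 × 14% = $60900

Shadow minimum tax:
  Adjusted income: $435000 + $28000 + $13000 = $476000
  Less exemption $92000 → base $384000
  $384000 × 18% = $69120

Excess of shadow minimum tax over regular tax: $69120 − $60900 = $8220.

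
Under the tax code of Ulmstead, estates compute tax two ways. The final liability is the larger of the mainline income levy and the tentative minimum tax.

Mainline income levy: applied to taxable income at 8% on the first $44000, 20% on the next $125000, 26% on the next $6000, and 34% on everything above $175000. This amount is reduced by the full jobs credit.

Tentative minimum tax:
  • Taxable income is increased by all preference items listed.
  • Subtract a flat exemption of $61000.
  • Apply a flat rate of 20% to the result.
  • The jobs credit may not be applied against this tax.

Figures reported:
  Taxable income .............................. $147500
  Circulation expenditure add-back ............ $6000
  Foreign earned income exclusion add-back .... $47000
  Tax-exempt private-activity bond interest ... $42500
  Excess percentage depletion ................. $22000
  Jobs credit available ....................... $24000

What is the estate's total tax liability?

$40800

Tentative minimum tax:
  Adjusted income: $147500 + $6000 + $47000 + $42500 + $22000 = $265000
  Less exemption $61000 → base $204000
  $204000 × 20% = $40800

Mainline income levy:
  $44000 × 8% = $3520
  $103500 × 20% = $20700
  → $24220
  Less jobs credit $24000 → $220

$40800 > $220, so the tentative minimum tax is the binding amount.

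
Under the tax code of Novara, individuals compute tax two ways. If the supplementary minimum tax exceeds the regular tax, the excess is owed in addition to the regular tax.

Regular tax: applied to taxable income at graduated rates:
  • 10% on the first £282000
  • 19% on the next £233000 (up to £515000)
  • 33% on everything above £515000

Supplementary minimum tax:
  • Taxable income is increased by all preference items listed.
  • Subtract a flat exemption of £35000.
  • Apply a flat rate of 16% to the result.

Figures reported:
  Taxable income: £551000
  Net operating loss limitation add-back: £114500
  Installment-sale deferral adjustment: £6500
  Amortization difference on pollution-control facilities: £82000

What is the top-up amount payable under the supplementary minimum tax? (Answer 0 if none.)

£30690

Supplementary minimum tax:
  Adjusted income: £551000 + £114500 + £6500 + £82000 = £754000
  Less exemption £35000 → base £719000
  £719000 × 16% = £115040

Regular tax:
  £282000 × 10% = £28200
  £233000 × 19% = £44270
  £36000 × 33% = £11880
  → £84350

Excess of supplementary minimum tax over regular tax: £115040 − £84350 = £30690.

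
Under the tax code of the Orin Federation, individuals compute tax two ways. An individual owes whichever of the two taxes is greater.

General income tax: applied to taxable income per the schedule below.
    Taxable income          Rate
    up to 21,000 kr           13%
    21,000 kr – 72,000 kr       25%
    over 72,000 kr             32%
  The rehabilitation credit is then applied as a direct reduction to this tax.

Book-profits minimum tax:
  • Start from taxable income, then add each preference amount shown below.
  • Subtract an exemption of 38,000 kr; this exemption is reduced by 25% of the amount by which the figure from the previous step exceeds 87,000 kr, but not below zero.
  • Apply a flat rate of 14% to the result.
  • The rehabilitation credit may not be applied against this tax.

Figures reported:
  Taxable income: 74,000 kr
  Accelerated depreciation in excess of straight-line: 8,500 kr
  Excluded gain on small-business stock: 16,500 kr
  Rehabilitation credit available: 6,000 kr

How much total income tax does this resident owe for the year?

10,120 kr

Book-profits minimum tax:
  Adjusted income: 74,000 kr + 8,500 kr + 16,500 kr = 99,000 kr
  Exemption: 38,000 kr − 25% × (99,000 kr − 87,000 kr) = 38,000 kr − 3,000 kr = 35,000 kr
  Base: 99,000 kr − 35,000 kr = 64,000 kr
  64,000 kr × 14% = 8,960 kr

General income tax:
  21,000 kr × 13% = 2,730 kr
  51,000 kr × 25% = 12,750 kr
  2,000 kr × 32% = 640 kr
  → 16,120 kr
  Less rehabilitation credit 6,000 kr → 10,120 kr

10,120 kr > 8,960 kr, so the general income tax governs.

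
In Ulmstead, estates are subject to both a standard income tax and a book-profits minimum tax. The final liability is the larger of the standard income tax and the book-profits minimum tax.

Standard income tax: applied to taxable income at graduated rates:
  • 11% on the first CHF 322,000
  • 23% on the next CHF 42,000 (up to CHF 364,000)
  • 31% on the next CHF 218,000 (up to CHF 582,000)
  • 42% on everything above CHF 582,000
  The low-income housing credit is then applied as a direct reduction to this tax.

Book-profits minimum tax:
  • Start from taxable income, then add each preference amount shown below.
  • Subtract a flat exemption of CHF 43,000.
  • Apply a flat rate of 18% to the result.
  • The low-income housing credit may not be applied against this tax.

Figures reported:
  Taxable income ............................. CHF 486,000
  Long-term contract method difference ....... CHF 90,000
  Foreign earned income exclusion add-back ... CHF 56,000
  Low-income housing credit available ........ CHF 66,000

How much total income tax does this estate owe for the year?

Book-profits minimum tax:
  Adjusted income: CHF 486,000 + CHF 90,000 + CHF 56,000 = CHF 632,000
  Less exemption CHF 43,000 → base CHF 589,000
  CHF 589,000 × 18% = CHF 106,020

Standard income tax:
  CHF 322,000 × 11% = CHF 35,420
  CHF 42,000 × 23% = CHF 9,660
  CHF 122,000 × 31% = CHF 37,820
  → CHF 82,900
  Less low-income housing credit CHF 66,000 → CHF 16,900

CHF 106,020 > CHF 16,900, so the book-profits minimum tax is the binding amount.

CHF 106,020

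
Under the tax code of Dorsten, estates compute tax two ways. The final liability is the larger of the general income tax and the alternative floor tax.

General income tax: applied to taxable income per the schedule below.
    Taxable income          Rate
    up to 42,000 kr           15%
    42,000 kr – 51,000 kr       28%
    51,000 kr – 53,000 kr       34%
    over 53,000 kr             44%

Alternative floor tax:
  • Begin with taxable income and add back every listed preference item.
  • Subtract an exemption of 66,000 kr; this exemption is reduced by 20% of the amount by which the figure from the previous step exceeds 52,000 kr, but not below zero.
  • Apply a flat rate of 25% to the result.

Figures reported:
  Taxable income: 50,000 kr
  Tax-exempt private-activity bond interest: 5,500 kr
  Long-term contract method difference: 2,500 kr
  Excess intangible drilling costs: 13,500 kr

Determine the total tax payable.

General income tax:
  42,000 kr × 15% = 6,300 kr
  8,000 kr × 28% = 2,240 kr
  → 8,540 kr

Alternative floor tax:
  Adjusted income: 50,000 kr + 5,500 kr + 2,500 kr + 13,500 kr = 71,500 kr
  Exemption: 66,000 kr − 20% × (71,500 kr − 52,000 kr) = 66,000 kr − 3,900 kr = 62,100 kr
  Base: 71,500 kr − 62,100 kr = 9,400 kr
  9,400 kr × 25% = 2,350 kr

8,540 kr > 2,350 kr, so the general income tax governs.

8,540 kr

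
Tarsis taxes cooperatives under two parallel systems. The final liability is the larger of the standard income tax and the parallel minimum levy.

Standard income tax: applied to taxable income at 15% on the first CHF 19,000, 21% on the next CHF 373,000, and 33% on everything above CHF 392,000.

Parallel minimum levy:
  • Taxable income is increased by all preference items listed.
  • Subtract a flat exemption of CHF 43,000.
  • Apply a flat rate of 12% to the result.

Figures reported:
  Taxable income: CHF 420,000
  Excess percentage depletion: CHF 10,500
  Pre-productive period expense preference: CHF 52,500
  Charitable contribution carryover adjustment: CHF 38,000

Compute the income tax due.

CHF 90,420

Standard income tax:
  CHF 19,000 × 15% = CHF 2,850
  CHF 373,000 × 21% = CHF 78,330
  CHF 28,000 × 33% = CHF 9,240
  → CHF 90,420

Parallel minimum levy:
  Adjusted income: CHF 420,000 + CHF 10,500 + CHF 52,500 + CHF 38,000 = CHF 521,000
  Less exemption CHF 43,000 → base CHF 478,000
  CHF 478,000 × 12% = CHF 57,360

CHF 90,420 > CHF 57,360, so the standard income tax governs.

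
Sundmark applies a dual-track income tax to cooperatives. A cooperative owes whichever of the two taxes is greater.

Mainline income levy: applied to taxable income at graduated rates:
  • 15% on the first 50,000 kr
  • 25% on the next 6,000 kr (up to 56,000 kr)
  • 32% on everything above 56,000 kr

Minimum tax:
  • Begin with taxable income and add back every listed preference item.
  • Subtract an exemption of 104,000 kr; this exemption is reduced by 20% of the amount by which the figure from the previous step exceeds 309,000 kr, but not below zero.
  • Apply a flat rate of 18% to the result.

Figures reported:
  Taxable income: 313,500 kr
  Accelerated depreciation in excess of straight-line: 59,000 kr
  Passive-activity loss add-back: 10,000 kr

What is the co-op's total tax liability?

91,400 kr

Minimum tax:
  Adjusted income: 313,500 kr + 59,000 kr + 10,000 kr = 382,500 kr
  Exemption: 104,000 kr − 20% × (382,500 kr − 309,000 kr) = 104,000 kr − 14,700 kr = 89,300 kr
  Base: 382,500 kr − 89,300 kr = 293,200 kr
  293,200 kr × 18% = 52,776 kr

Mainline income levy:
  50,000 kr × 15% = 7,500 kr
  6,000 kr × 25% = 1,500 kr
  257,500 kr × 32% = 82,400 kr
  → 91,400 kr

91,400 kr > 52,776 kr, so the mainline income levy governs.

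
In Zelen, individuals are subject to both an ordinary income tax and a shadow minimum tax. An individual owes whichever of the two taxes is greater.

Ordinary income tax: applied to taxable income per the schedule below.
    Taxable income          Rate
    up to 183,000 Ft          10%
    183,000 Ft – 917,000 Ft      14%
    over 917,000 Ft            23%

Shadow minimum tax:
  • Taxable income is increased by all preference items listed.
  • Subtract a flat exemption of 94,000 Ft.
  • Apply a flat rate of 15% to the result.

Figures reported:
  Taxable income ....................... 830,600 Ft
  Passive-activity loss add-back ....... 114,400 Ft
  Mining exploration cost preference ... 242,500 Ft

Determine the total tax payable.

164,025 Ft

Ordinary income tax:
  183,000 Ft × 10% = 18,300 Ft
  647,600 Ft × 14% = 90,664 Ft
  → 108,964 Ft

Shadow minimum tax:
  Adjusted income: 830,600 Ft + 114,400 Ft + 242,500 Ft = 1,187,500 Ft
  Less exemption 94,000 Ft → base 1,093,500 Ft
  1,093,500 Ft × 15% = 164,025 Ft

164,025 Ft > 108,964 Ft, so the shadow minimum tax is the binding amount.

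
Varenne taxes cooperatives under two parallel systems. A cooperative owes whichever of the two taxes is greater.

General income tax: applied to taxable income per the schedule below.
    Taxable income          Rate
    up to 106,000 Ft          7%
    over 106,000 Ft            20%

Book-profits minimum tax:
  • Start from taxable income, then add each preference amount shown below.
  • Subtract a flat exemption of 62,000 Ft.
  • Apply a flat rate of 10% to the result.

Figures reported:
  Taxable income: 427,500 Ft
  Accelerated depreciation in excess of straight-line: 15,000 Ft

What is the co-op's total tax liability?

General income tax:
  106,000 Ft × 7% = 7,420 Ft
  321,500 Ft × 20% = 64,300 Ft
  → 71,720 Ft

Book-profits minimum tax:
  Adjusted income: 427,500 Ft + 15,000 Ft = 442,500 Ft
  Less exemption 62,000 Ft → base 380,500 Ft
  380,500 Ft × 10% = 38,050 Ft

71,720 Ft > 38,050 Ft, so the general income tax governs.

71,720 Ft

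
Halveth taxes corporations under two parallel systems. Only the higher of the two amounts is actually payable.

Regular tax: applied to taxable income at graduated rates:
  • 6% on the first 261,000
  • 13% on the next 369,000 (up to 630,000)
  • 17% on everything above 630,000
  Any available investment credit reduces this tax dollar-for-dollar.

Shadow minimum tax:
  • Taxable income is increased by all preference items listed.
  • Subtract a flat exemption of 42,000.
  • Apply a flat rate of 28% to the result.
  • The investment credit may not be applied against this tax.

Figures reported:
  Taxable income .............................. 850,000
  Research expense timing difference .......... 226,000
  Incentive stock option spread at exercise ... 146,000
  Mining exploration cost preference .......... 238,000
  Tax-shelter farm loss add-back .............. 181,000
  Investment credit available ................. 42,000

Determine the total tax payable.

447,720

Shadow minimum tax:
  Adjusted income: 850,000 + 226,000 + 146,000 + 238,000 + 181,000 = 1,641,000
  Less exemption 42,000 → base 1,599,000
  1,599,000 × 28% = 447,720

Regular tax:
  261,000 × 6% = 15,660
  369,000 × 13% = 47,970
  220,000 × 17% = 37,400
  → 101,030
  Less investment credit 42,000 → 59,030

447,720 > 59,030, so the shadow minimum tax is the binding amount.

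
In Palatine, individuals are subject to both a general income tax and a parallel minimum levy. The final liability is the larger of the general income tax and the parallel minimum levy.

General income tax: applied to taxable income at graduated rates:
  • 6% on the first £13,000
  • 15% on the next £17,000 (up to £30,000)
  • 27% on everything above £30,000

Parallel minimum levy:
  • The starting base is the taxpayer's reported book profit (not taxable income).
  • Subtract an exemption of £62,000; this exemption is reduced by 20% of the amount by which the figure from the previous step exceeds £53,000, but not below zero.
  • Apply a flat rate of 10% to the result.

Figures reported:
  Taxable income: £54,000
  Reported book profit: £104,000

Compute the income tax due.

General income tax:
  £13,000 × 6% = £780
  £17,000 × 15% = £2,550
  £24,000 × 27% = £6,480
  → £9,810

Parallel minimum levy:
  Base (reported book profit): £104,000
  Exemption: £62,000 − 20% × (£104,000 − £53,000) = £62,000 − £10,200 = £51,800
  Base: £104,000 − £51,800 = £52,200
  £52,200 × 10% = £5,220

£9,810 > £5,220, so the general income tax governs.

£9,810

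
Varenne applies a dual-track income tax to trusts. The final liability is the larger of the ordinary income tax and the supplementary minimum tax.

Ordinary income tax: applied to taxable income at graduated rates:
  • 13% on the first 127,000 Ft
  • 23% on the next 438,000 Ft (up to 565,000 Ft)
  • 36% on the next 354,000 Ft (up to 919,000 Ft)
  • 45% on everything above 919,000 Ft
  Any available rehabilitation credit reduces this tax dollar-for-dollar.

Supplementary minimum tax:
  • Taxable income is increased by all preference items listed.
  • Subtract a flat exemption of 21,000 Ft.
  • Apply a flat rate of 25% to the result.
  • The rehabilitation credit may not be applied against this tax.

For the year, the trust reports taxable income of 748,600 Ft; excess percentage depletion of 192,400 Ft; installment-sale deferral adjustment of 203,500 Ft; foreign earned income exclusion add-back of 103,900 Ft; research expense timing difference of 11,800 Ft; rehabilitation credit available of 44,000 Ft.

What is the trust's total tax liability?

Supplementary minimum tax:
  Adjusted income: 748,600 Ft + 192,400 Ft + 203,500 Ft + 103,900 Ft + 11,800 Ft = 1,260,200 Ft
  Less exemption 21,000 Ft → base 1,239,200 Ft
  1,239,200 Ft × 25% = 309,800 Ft

Ordinary income tax:
  127,000 Ft × 13% = 16,510 Ft
  438,000 Ft × 23% = 100,740 Ft
  183,600 Ft × 36% = 66,096 Ft
  → 183,346 Ft
  Less rehabilitation credit 44,000 Ft → 139,346 Ft

309,800 Ft > 139,346 Ft, so the supplementary minimum tax is the binding amount.

309,800 Ft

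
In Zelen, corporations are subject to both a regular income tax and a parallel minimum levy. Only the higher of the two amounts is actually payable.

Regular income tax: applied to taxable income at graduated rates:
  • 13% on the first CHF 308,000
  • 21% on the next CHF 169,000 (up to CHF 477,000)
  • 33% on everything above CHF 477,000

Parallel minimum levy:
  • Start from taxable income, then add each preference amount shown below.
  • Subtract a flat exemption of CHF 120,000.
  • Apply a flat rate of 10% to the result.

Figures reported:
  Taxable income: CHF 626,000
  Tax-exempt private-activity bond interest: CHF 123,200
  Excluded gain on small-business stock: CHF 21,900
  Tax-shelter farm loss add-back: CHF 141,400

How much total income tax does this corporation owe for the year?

Parallel minimum levy:
  Adjusted income: CHF 626,000 + CHF 123,200 + CHF 21,900 + CHF 141,400 = CHF 912,500
  Less exemption CHF 120,000 → base CHF 792,500
  CHF 792,500 × 10% = CHF 79,250

Regular income tax:
  CHF 308,000 × 13% = CHF 40,040
  CHF 169,000 × 21% = CHF 35,490
  CHF 149,000 × 33% = CHF 49,170
  → CHF 124,700

CHF 124,700 > CHF 79,250, so the regular income tax governs.

CHF 124,700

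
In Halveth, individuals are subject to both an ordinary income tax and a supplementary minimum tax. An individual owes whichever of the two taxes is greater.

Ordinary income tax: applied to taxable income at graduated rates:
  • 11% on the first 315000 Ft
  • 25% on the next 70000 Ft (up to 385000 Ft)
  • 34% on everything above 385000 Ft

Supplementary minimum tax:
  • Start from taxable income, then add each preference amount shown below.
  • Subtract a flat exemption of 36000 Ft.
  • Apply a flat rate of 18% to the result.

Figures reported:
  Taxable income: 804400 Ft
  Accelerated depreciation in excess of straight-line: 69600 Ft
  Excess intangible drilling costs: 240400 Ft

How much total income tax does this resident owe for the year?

Ordinary income tax:
  315000 Ft × 11% = 34650 Ft
  70000 Ft × 25% = 17500 Ft
  419400 Ft × 34% = 142596 Ft
  → 194746 Ft

Supplementary minimum tax:
  Adjusted income: 804400 Ft + 69600 Ft + 240400 Ft = 1114400 Ft
  Less exemption 36000 Ft → base 1078400 Ft
  1078400 Ft × 18% = 194112 Ft

194746 Ft > 194112 Ft, so the ordinary income tax governs.

194746 Ft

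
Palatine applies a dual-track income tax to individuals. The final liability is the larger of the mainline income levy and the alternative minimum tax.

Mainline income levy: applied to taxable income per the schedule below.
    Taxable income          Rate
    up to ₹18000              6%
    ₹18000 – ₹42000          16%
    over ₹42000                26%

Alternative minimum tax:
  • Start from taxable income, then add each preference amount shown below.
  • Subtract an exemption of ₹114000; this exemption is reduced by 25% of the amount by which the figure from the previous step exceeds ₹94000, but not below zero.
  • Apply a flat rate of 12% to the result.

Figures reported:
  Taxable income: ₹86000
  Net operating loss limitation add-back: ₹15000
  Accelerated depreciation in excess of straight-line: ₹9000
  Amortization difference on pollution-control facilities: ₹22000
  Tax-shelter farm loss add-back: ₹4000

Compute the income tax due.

₹16360

Alternative minimum tax:
  Adjusted income: ₹86000 + ₹15000 + ₹9000 + ₹22000 + ₹4000 = ₹136000
  Exemption: ₹114000 − 25% × (₹136000 − ₹94000) = ₹114000 − ₹10500 = ₹103500
  Base: ₹136000 − ₹103500 = ₹32500
  ₹32500 × 12% = ₹3900

Mainline income levy:
  ₹18000 × 6% = ₹1080
  ₹24000 × 16% = ₹3840
  ₹44000 × 26% = ₹11440
  → ₹16360

₹16360 > ₹3900, so the mainline income levy governs.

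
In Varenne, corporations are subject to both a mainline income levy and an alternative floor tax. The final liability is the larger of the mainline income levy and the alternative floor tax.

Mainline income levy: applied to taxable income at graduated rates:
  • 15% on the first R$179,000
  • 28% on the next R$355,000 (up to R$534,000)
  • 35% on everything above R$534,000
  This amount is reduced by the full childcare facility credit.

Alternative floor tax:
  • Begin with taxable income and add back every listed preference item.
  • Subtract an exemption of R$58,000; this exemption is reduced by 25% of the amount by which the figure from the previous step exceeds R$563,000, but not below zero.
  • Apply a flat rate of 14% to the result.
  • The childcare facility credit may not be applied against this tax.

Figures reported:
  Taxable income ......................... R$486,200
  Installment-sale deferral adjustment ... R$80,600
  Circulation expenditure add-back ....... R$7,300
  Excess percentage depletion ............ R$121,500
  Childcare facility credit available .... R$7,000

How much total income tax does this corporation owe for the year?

Alternative floor tax:
  Adjusted income: R$486,200 + R$80,600 + R$7,300 + R$121,500 = R$695,600
  Exemption: R$58,000 − 25% × (R$695,600 − R$563,000) = R$58,000 − R$33,150 = R$24,850
  Base: R$695,600 − R$24,850 = R$670,750
  R$670,750 × 14% = R$93,905

Mainline income levy:
  R$179,000 × 15% = R$26,850
  R$307,200 × 28% = R$86,016
  → R$112,866
  Less childcare facility credit R$7,000 → R$105,866

R$105,866 > R$93,905, so the mainline income levy governs.

R$105,866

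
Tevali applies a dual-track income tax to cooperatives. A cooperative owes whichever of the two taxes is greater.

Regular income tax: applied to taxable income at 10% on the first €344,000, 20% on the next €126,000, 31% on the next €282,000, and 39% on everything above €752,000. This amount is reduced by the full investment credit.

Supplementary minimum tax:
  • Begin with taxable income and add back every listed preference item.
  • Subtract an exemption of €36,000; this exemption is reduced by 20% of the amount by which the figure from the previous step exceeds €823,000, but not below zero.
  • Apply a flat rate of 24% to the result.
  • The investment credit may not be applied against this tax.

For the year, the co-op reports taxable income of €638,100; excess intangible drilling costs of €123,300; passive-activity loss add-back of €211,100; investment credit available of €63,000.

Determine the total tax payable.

Regular income tax:
  €344,000 × 10% = €34,400
  €126,000 × 20% = €25,200
  €168,100 × 31% = €52,111
  → €111,711
  Less investment credit €63,000 → €48,711

Supplementary minimum tax:
  Adjusted income: €638,100 + €123,300 + €211,100 = €972,500
  Exemption: €36,000 − 20% × (€972,500 − €823,000) = €36,000 − €29,900 = €6,100
  Base: €972,500 − €6,100 = €966,400
  €966,400 × 24% = €231,936

€231,936 > €48,711, so the supplementary minimum tax is the binding amount.

€231,936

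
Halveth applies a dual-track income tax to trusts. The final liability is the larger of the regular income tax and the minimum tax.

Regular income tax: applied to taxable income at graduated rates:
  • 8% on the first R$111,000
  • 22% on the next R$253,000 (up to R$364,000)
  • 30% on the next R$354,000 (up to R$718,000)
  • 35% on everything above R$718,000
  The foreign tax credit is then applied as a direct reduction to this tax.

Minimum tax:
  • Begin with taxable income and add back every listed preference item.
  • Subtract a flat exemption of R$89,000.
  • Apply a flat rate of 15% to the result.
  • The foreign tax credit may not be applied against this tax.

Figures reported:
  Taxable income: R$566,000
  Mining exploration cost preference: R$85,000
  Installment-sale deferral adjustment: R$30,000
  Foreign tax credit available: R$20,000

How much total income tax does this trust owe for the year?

Minimum tax:
  Adjusted income: R$566,000 + R$85,000 + R$30,000 = R$681,000
  Less exemption R$89,000 → base R$592,000
  R$592,000 × 15% = R$88,800

Regular income tax:
  R$111,000 × 8% = R$8,880
  R$253,000 × 22% = R$55,660
  R$202,000 × 30% = R$60,600
  → R$125,140
  Less foreign tax credit R$20,000 → R$105,140

R$105,140 > R$88,800, so the regular income tax governs.

R$105,140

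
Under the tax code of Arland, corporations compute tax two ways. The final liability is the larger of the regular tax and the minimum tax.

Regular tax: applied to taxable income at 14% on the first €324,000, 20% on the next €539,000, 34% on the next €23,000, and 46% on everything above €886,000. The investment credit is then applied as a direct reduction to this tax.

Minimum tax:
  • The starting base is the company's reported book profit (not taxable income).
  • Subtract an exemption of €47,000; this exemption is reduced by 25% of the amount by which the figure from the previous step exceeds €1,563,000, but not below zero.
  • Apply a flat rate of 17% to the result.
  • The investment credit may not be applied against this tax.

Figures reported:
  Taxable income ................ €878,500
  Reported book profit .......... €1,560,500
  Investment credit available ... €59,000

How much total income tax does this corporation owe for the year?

Regular tax:
  €324,000 × 14% = €45,360
  €539,000 × 20% = €107,800
  €15,500 × 34% = €5,270
  → €158,430
  Less investment credit €59,000 → €99,430

Minimum tax:
  Base (reported book profit): €1,560,500
  Exemption: €1,560,500 ≤ €1,563,000, so full €47,000 applies
  Base: €1,560,500 − €47,000 = €1,513,500
  €1,513,500 × 17% = €257,295

€257,295 > €99,430, so the minimum tax is the binding amount.

€257,295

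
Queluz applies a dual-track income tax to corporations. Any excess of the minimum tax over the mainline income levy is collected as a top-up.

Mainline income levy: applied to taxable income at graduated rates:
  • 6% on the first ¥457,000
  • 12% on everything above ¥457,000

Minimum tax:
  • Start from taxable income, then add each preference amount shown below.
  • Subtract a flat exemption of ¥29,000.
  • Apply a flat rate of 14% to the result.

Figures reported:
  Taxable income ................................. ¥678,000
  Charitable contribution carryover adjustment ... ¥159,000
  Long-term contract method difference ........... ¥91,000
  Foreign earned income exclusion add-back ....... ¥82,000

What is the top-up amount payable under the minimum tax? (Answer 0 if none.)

¥83,400

Minimum tax:
  Adjusted income: ¥678,000 + ¥159,000 + ¥91,000 + ¥82,000 = ¥1,010,000
  Less exemption ¥29,000 → base ¥981,000
  ¥981,000 × 14% = ¥137,340

Mainline income levy:
  ¥457,000 × 6% = ¥27,420
  ¥221,000 × 12% = ¥26,520
  → ¥53,940

Excess of minimum tax over mainline income levy: ¥137,340 − ¥53,940 = ¥83,400.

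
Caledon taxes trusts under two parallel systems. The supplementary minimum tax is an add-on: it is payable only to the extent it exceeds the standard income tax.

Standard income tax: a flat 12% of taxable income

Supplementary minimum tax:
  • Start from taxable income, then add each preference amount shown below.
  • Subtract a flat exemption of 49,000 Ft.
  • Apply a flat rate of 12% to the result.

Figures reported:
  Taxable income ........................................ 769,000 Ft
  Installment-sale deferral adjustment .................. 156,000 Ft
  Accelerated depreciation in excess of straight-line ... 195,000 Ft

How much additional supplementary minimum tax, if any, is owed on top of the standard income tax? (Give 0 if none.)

36,240 Ft

Supplementary minimum tax:
  Adjusted income: 769,000 Ft + 156,000 Ft + 195,000 Ft = 1,120,000 Ft
  Less exemption 49,000 Ft → base 1,071,000 Ft
  1,071,000 Ft × 12% = 128,520 Ft

Standard income tax:
  769,000 Ft × 12% = 92,280 Ft

Excess of supplementary minimum tax over standard income tax: 128,520 Ft − 92,280 Ft = 36,240 Ft.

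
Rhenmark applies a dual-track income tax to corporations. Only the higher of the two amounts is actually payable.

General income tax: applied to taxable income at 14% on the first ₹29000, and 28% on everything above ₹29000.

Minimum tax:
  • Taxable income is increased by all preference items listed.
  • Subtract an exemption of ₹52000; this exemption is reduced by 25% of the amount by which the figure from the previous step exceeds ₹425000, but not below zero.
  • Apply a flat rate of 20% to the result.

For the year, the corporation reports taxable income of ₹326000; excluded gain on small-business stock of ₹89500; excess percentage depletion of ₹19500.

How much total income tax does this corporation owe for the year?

General income tax:
  ₹29000 × 14% = ₹4060
  ₹297000 × 28% = ₹83160
  → ₹87220

Minimum tax:
  Adjusted income: ₹326000 + ₹89500 + ₹19500 = ₹435000
  Exemption: ₹52000 − 25% × (₹435000 − ₹425000) = ₹52000 − ₹2500 = ₹49500
  Base: ₹435000 − ₹49500 = ₹385500
  ₹385500 × 20% = ₹77100

₹87220 > ₹77100, so the general income tax governs.

₹87220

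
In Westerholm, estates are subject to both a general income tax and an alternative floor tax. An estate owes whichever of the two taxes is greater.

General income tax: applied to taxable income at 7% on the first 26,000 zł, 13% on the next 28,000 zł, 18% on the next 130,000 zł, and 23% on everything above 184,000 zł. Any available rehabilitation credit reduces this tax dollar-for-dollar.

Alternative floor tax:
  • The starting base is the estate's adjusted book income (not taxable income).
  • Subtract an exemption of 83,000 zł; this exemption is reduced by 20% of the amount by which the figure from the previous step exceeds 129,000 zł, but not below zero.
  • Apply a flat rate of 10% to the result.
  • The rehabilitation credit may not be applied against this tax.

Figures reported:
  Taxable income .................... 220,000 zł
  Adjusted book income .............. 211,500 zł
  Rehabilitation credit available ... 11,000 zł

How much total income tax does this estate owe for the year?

26,140 zł

Alternative floor tax:
  Base (adjusted book income): 211,500 zł
  Exemption: 83,000 zł − 20% × (211,500 zł − 129,000 zł) = 83,000 zł − 16,500 zł = 66,500 zł
  Base: 211,500 zł − 66,500 zł = 145,000 zł
  145,000 zł × 10% = 14,500 zł

General income tax:
  26,000 zł × 7% = 1,820 zł
  28,000 zł × 13% = 3,640 zł
  130,000 zł × 18% = 23,400 zł
  36,000 zł × 23% = 8,280 zł
  → 37,140 zł
  Less rehabilitation credit 11,000 zł → 26,140 zł

26,140 zł > 14,500 zł, so the general income tax governs.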